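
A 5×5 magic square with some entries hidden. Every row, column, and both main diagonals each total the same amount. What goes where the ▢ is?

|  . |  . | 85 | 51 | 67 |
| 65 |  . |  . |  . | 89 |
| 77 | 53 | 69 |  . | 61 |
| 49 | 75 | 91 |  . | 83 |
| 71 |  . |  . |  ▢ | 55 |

Column 5 is complete and sums to 355; that is the magic constant.
The remaining cell in row 3 is (3,4) = 355 − 260 = 95.
Using row 4: 49 + 75 + 91 + 83 + ? → (4,4) = 355 − 298 = 57.
From column 1, 355 − (65 + 77 + 49 + 71) gives (1,1) = 93.
From main diagonal, 355 − (93 + 69 + 57 + 55) gives (2,2) = 81.
Anti-diagonal needs 355; the known cells sum to 282, so (2,4) = 73.
Row 1: 93 + 85 + 51 + 67 + ? = 355, so (1,2) = 59.
Using row 2: 65 + 81 + 73 + 89 + ? → (2,3) = 355 − 308 = 47.
Column 2 must total 355; the given cells sum to 268, so (5,2) = 87.
From column 3, 355 − (85 + 47 + 69 + 91) gives (5,3) = 63.
Column 4 must total 355; the given cells sum to 276, so (5,4) = 79.

79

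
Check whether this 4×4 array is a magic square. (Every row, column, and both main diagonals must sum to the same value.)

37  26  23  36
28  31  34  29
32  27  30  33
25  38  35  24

Row 1: 37 + 26 + 23 + 36 = 122.
Row 2: 28 + 31 + 34 + 29 = 122.
Row 3: 32 + 27 + 30 + 33 = 122.
Row 4: 25 + 38 + 35 + 24 = 122.
Column 1: 37 + 28 + 32 + 25 = 122.
Column 2: 26 + 31 + 27 + 38 = 122.
Column 3: 23 + 34 + 30 + 35 = 122.
Column 4: 36 + 29 + 33 + 24 = 122.
Main diagonal: 37 + 31 + 30 + 24 = 122.
Anti-diagonal: 36 + 34 + 27 + 25 = 122.
All lines sum to 122.

Yes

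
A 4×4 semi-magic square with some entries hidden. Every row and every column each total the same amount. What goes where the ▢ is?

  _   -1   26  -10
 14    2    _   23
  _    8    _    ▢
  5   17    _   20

Column 2 is complete and sums to 26; that is the magic constant.
Row 1 must total 26; the given cells sum to 15, so (1,1) = 11.
Using row 2: 14 + 2 + 23 + ? → (2,3) = 26 − 39 = -13.
Row 4: 5 + 17 + 20 + ? = 26, so (4,3) = -16.
Column 1 needs 26; the known cells sum to 30, so (3,1) = -4.
Column 3 must total 26; the given cells sum to -3, so (3,3) = 29.
Using column 4: -10 + 23 + 20 + ? → (3,4) = 26 − 33 = -7.

-7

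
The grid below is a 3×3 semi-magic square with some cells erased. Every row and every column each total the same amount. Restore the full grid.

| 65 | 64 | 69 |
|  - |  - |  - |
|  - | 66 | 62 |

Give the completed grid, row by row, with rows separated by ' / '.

Row 1 is already complete: 65 + 64 + 69 = 198, so that is the magic constant.
Row 3: 66 + 62 + ? = 198, so (3,1) = 70.
Using column 1: 65 + 70 + ? → (2,1) = 198 − 135 = 63.
The remaining cell in column 2 is (2,2) = 198 − 130 = 68.
Column 3: 69 + 62 + ? = 198, so (2,3) = 67.

65 64 69 / 63 68 67 / 70 66 62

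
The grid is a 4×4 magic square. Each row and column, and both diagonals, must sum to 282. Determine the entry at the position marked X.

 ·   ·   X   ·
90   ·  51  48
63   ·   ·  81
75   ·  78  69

87

From row 2, 282 − (90 + 51 + 48) gives (2,2) = 93.
Using row 4: 75 + 78 + 69 + ? → (4,2) = 282 − 222 = 60.
From column 1, 282 − (90 + 63 + 75) gives (1,1) = 54.
From column 4, 282 − (48 + 81 + 69) gives (1,4) = 84.
Using main diagonal: 54 + 93 + 69 + ? → (3,3) = 282 − 216 = 66.
Using anti-diagonal: 84 + 51 + 75 + ? → (3,2) = 282 − 210 = 72.
Using column 2: 93 + 72 + 60 + ? → (1,2) = 282 − 225 = 57.
Column 3: 51 + 66 + 78 + ? = 282, so (1,3) = 87.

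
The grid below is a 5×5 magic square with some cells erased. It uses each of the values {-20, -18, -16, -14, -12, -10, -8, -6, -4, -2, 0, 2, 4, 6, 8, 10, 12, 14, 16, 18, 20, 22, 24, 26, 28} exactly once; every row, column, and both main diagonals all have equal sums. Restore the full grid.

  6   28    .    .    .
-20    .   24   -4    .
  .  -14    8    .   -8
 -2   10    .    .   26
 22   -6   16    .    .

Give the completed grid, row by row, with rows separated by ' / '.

6 28 -10 12 -16 / -20 2 24 -4 18 / 14 -14 8 20 -8 / -2 10 -18 4 26 / 22 -6 16 -12 0

The 25 entries sum to 100, so each line sums to 100/5 = 20.
Column 1 must total 20; the given cells sum to 6, so (3,1) = 14.
Column 2 needs 20; the known cells sum to 18, so (2,2) = 2.
Using anti-diagonal: -4 + 8 + 10 + 22 + ? → (1,5) = 20 − 36 = -16.
Row 2: -20 + 2 + 24 + (-4) + ? = 20, so (2,5) = 18.
Row 3 must total 20; the given cells sum to 0, so (3,4) = 20.
The remaining cell in column 5 is (5,5) = 20 − 20 = 0.
Main diagonal must total 20; the given cells sum to 16, so (4,4) = 4.
From row 4, 20 − (-2 + 10 + 4 + 26) gives (4,3) = -18.
Row 5: 22 + (-6) + 16 + 0 + ? = 20, so (5,4) = -12.
Column 3: 24 + 8 + (-18) + 16 + ? = 20, so (1,3) = -10.
Column 4: -4 + 20 + 4 + (-12) + ? = 20, so (1,4) = 12.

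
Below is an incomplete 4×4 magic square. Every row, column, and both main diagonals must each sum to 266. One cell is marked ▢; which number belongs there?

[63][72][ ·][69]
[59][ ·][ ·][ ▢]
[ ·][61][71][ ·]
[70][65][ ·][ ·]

73

The remaining cell in row 1 is (1,3) = 266 − 204 = 62.
Column 1 must total 266; the given cells sum to 192, so (3,1) = 74.
Column 2 must total 266; the given cells sum to 198, so (2,2) = 68.
From main diagonal, 266 − (63 + 68 + 71) gives (4,4) = 64.
The remaining cell in anti-diagonal is (2,3) = 266 − 200 = 66.
Row 2 needs 266; the known cells sum to 193, so (2,4) = 73.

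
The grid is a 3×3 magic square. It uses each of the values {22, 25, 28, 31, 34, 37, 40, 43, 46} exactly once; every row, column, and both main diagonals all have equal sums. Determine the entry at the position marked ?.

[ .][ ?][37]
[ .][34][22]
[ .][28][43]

40

The 9 entries sum to 306, so each line sums to 306/3 = 102.
Row 2: 34 + 22 + ? = 102, so (2,1) = 46.
Row 3 must total 102; the given cells sum to 71, so (3,1) = 31.
Column 1 needs 102; the known cells sum to 77, so (1,1) = 25.
Column 2 needs 102; the known cells sum to 62, so (1,2) = 40.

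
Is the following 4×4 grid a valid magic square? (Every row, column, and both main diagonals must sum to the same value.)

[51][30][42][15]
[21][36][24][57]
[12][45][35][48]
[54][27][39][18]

No — main diagonal sums to 140 but column 1 sums to 138.

Row 1: 51 + 30 + 42 + 15 = 138.
Row 2: 21 + 36 + 24 + 57 = 138.
Row 3: 12 + 45 + 35 + 48 = 140.
Row 4: 54 + 27 + 39 + 18 = 138.
Column 1: 51 + 21 + 12 + 54 = 138.
Column 2: 30 + 36 + 45 + 27 = 138.
Column 3: 42 + 24 + 35 + 39 = 140.
Column 4: 15 + 57 + 48 + 18 = 138.
Main diagonal: 51 + 36 + 35 + 18 = 140.
Anti-diagonal: 15 + 24 + 45 + 54 = 138.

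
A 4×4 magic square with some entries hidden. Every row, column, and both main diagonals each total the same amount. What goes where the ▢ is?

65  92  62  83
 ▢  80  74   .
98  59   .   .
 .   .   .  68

Row 1 is complete and sums to 302; that is the magic constant.
Column 2 needs 302; the known cells sum to 231, so (4,2) = 71.
Main diagonal must total 302; the given cells sum to 213, so (3,3) = 89.
Anti-diagonal needs 302; the known cells sum to 216, so (4,1) = 86.
The remaining cell in row 3 is (3,4) = 302 − 246 = 56.
Row 4 must total 302; the given cells sum to 225, so (4,3) = 77.
Column 1 needs 302; the known cells sum to 249, so (2,1) = 53.

53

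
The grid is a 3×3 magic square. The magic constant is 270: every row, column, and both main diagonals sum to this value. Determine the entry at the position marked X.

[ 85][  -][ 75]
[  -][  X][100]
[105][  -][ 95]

90

Row 1 needs 270; the known cells sum to 160, so (1,2) = 110.
Row 3: 105 + 95 + ? = 270, so (3,2) = 70.
From column 1, 270 − (85 + 105) gives (2,1) = 80.
Column 2 needs 270; the known cells sum to 180, so (2,2) = 90.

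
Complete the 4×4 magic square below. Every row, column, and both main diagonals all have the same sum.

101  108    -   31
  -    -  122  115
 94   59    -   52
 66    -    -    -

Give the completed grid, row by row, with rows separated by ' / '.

Anti-diagonal is already complete: 31 + 122 + 59 + 66 = 278, so that is the magic constant.
Row 1: 101 + 108 + 31 + ? = 278, so (1,3) = 38.
Row 3 must total 278; the given cells sum to 205, so (3,3) = 73.
From column 1, 278 − (101 + 94 + 66) gives (2,1) = 17.
From column 3, 278 − (38 + 122 + 73) gives (4,3) = 45.
From column 4, 278 − (31 + 115 + 52) gives (4,4) = 80.
Main diagonal needs 278; the known cells sum to 254, so (2,2) = 24.
The remaining cell in row 4 is (4,2) = 278 − 191 = 87.

101 108 38 31 / 17 24 122 115 / 94 59 73 52 / 66 87 45 80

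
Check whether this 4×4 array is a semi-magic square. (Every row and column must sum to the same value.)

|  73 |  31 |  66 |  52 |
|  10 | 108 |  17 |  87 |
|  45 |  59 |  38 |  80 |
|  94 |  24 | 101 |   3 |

Yes

Row 1: 73 + 31 + 66 + 52 = 222.
Row 2: 10 + 108 + 17 + 87 = 222.
Row 3: 45 + 59 + 38 + 80 = 222.
Row 4: 94 + 24 + 101 + 3 = 222.
Column 1: 73 + 10 + 45 + 94 = 222.
Column 2: 31 + 108 + 59 + 24 = 222.
Column 3: 66 + 17 + 38 + 101 = 222.
Column 4: 52 + 87 + 80 + 3 = 222.
All lines sum to 222.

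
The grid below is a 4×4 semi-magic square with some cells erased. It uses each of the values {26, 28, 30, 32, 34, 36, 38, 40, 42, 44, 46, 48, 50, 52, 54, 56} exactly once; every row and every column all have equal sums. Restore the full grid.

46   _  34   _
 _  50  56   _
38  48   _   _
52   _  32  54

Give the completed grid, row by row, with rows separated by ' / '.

The 16 entries sum to 656, so each line sums to 656/4 = 164.
The remaining cell in row 4 is (4,2) = 164 − 138 = 26.
From column 1, 164 − (46 + 38 + 52) gives (2,1) = 28.
The remaining cell in column 2 is (1,2) = 164 − 124 = 40.
From column 3, 164 − (34 + 56 + 32) gives (3,3) = 42.
Row 1 needs 164; the known cells sum to 120, so (1,4) = 44.
Row 2 must total 164; the given cells sum to 134, so (2,4) = 30.
Row 3 needs 164; the known cells sum to 128, so (3,4) = 36.

46 40 34 44 / 28 50 56 30 / 38 48 42 36 / 52 26 32 54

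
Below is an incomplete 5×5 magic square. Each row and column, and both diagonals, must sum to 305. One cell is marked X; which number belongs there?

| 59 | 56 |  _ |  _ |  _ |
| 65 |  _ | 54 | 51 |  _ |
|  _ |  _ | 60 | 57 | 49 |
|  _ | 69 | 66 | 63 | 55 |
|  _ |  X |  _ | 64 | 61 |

50

Using row 4: 69 + 66 + 63 + 55 + ? → (4,1) = 305 − 253 = 52.
The remaining cell in column 4 is (1,4) = 305 − 235 = 70.
Main diagonal: 59 + 60 + 63 + 61 + ? = 305, so (2,2) = 62.
Row 2 needs 305; the known cells sum to 232, so (2,5) = 73.
Column 5 needs 305; the known cells sum to 238, so (1,5) = 67.
The remaining cell in anti-diagonal is (5,1) = 305 − 247 = 58.
From row 1, 305 − (59 + 56 + 70 + 67) gives (1,3) = 53.
Column 1 needs 305; the known cells sum to 234, so (3,1) = 71.
Column 3 needs 305; the known cells sum to 233, so (5,3) = 72.
From row 3, 305 − (71 + 60 + 57 + 49) gives (3,2) = 68.
The remaining cell in row 5 is (5,2) = 305 − 255 = 50.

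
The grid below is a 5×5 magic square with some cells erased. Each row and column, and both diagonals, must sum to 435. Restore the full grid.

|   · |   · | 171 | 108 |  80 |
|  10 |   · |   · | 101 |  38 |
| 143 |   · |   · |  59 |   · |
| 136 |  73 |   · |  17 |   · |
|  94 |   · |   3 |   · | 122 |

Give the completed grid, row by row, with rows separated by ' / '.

Column 1 must total 435; the given cells sum to 383, so (1,1) = 52.
The remaining cell in column 4 is (5,4) = 435 − 285 = 150.
Anti-diagonal must total 435; the given cells sum to 348, so (3,3) = 87.
From row 1, 435 − (52 + 171 + 108 + 80) gives (1,2) = 24.
The remaining cell in row 5 is (5,2) = 435 − 369 = 66.
From main diagonal, 435 − (52 + 87 + 17 + 122) gives (2,2) = 157.
From row 2, 435 − (10 + 157 + 101 + 38) gives (2,3) = 129.
From column 2, 435 − (24 + 157 + 73 + 66) gives (3,2) = 115.
Column 3 needs 435; the known cells sum to 390, so (4,3) = 45.
The remaining cell in row 3 is (3,5) = 435 − 404 = 31.
Row 4: 136 + 73 + 45 + 17 + ? = 435, so (4,5) = 164.

52 24 171 108 80 / 10 157 129 101 38 / 143 115 87 59 31 / 136 73 45 17 164 / 94 66 3 150 122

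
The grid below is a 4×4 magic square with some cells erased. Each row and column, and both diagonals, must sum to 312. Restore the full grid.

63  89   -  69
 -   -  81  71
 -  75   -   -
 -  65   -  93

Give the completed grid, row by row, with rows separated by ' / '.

From row 1, 312 − (63 + 89 + 69) gives (1,3) = 91.
Column 2 needs 312; the known cells sum to 229, so (2,2) = 83.
Using column 4: 69 + 71 + 93 + ? → (3,4) = 312 − 233 = 79.
From main diagonal, 312 − (63 + 83 + 93) gives (3,3) = 73.
The remaining cell in anti-diagonal is (4,1) = 312 − 225 = 87.
Row 2: 83 + 81 + 71 + ? = 312, so (2,1) = 77.
Row 3: 75 + 73 + 79 + ? = 312, so (3,1) = 85.
The remaining cell in row 4 is (4,3) = 312 − 245 = 67.

63 89 91 69 / 77 83 81 71 / 85 75 73 79 / 87 65 67 93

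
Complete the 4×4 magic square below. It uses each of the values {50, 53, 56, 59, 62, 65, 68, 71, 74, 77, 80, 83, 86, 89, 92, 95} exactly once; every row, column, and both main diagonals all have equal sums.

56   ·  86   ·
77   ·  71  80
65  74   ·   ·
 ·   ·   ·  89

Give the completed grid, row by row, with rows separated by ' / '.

The 16 entries sum to 1160, so each line sums to 1160/4 = 290.
The remaining cell in row 2 is (2,2) = 290 − 228 = 62.
Column 1 must total 290; the given cells sum to 198, so (4,1) = 92.
Main diagonal: 56 + 62 + 89 + ? = 290, so (3,3) = 83.
Using anti-diagonal: 71 + 74 + 92 + ? → (1,4) = 290 − 237 = 53.
From row 1, 290 − (56 + 86 + 53) gives (1,2) = 95.
From row 3, 290 − (65 + 74 + 83) gives (3,4) = 68.
The remaining cell in column 2 is (4,2) = 290 − 231 = 59.
Column 3 needs 290; the known cells sum to 240, so (4,3) = 50.

56 95 86 53 / 77 62 71 80 / 65 74 83 68 / 92 59 50 89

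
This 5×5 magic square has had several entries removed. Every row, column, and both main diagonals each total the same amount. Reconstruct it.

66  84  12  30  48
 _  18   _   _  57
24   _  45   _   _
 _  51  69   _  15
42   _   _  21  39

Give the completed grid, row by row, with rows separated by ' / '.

66 84 12 30 48 / 75 18 36 54 57 / 24 27 45 63 81 / 33 51 69 72 15 / 42 60 78 21 39

Row 1 is already complete: 66 + 84 + 12 + 30 + 48 = 240, so that is the magic constant.
Column 5 must total 240; the given cells sum to 159, so (3,5) = 81.
Main diagonal: 66 + 18 + 45 + 39 + ? = 240, so (4,4) = 72.
Using anti-diagonal: 48 + 45 + 51 + 42 + ? → (2,4) = 240 − 186 = 54.
Row 4 must total 240; the given cells sum to 207, so (4,1) = 33.
Using column 1: 66 + 24 + 33 + 42 + ? → (2,1) = 240 − 165 = 75.
Using column 4: 30 + 54 + 72 + 21 + ? → (3,4) = 240 − 177 = 63.
The remaining cell in row 2 is (2,3) = 240 − 204 = 36.
Row 3: 24 + 45 + 63 + 81 + ? = 240, so (3,2) = 27.
Column 2 needs 240; the known cells sum to 180, so (5,2) = 60.
Using column 3: 12 + 36 + 45 + 69 + ? → (5,3) = 240 − 162 = 78.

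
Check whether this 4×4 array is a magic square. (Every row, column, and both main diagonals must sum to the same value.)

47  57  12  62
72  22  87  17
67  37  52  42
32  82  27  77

No — column 3 sums to 178 but column 1 sums to 218.

Row 1: 47 + 57 + 12 + 62 = 178.
Row 2: 72 + 22 + 87 + 17 = 198.
Row 3: 67 + 37 + 52 + 42 = 198.
Row 4: 32 + 82 + 27 + 77 = 218.
Column 1: 47 + 72 + 67 + 32 = 218.
Column 2: 57 + 22 + 37 + 82 = 198.
Column 3: 12 + 87 + 52 + 27 = 178.
Column 4: 62 + 17 + 42 + 77 = 198.
Main diagonal: 47 + 22 + 52 + 77 = 198.
Anti-diagonal: 62 + 87 + 37 + 32 = 218.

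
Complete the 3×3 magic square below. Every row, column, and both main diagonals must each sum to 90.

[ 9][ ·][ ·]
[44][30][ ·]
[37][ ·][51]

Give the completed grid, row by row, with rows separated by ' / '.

Using row 2: 44 + 30 + ? → (2,3) = 90 − 74 = 16.
Row 3: 37 + 51 + ? = 90, so (3,2) = 2.
From column 2, 90 − (30 + 2) gives (1,2) = 58.
The remaining cell in column 3 is (1,3) = 90 − 67 = 23.

9 58 23 / 44 30 16 / 37 2 51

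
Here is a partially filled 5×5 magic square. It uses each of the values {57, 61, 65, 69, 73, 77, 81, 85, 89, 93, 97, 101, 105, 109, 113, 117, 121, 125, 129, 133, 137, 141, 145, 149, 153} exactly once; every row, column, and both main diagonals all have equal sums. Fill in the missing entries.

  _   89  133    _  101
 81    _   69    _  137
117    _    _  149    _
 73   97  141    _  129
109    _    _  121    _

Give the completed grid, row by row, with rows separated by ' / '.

145 89 133 57 101 / 81 125 69 113 137 / 117 61 105 149 93 / 73 97 141 85 129 / 109 153 77 121 65

The 25 entries sum to 2625, so each line sums to 2625/5 = 525.
Row 4 must total 525; the given cells sum to 440, so (4,4) = 85.
Column 1 must total 525; the given cells sum to 380, so (1,1) = 145.
Using row 1: 145 + 89 + 133 + 101 + ? → (1,4) = 525 − 468 = 57.
The remaining cell in column 4 is (2,4) = 525 − 412 = 113.
Using anti-diagonal: 101 + 113 + 97 + 109 + ? → (3,3) = 525 − 420 = 105.
Row 2 must total 525; the given cells sum to 400, so (2,2) = 125.
Using column 3: 133 + 69 + 105 + 141 + ? → (5,3) = 525 − 448 = 77.
Main diagonal must total 525; the given cells sum to 460, so (5,5) = 65.
The remaining cell in row 5 is (5,2) = 525 − 372 = 153.
Column 2: 89 + 125 + 97 + 153 + ? = 525, so (3,2) = 61.
The remaining cell in column 5 is (3,5) = 525 − 432 = 93.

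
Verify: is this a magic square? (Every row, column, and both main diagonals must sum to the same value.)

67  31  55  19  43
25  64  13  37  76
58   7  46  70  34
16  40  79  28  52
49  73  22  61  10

Row 1: 67 + 31 + 55 + 19 + 43 = 215.
Row 2: 25 + 64 + 13 + 37 + 76 = 215.
Row 3: 58 + 7 + 46 + 70 + 34 = 215.
Row 4: 16 + 40 + 79 + 28 + 52 = 215.
Row 5: 49 + 73 + 22 + 61 + 10 = 215.
Column 1: 67 + 25 + 58 + 16 + 49 = 215.
Column 2: 31 + 64 + 7 + 40 + 73 = 215.
Column 3: 55 + 13 + 46 + 79 + 22 = 215.
Column 4: 19 + 37 + 70 + 28 + 61 = 215.
Column 5: 43 + 76 + 34 + 52 + 10 = 215.
Main diagonal: 67 + 64 + 46 + 28 + 10 = 215.
Anti-diagonal: 43 + 37 + 46 + 40 + 49 = 215.
All lines sum to 215.

Yes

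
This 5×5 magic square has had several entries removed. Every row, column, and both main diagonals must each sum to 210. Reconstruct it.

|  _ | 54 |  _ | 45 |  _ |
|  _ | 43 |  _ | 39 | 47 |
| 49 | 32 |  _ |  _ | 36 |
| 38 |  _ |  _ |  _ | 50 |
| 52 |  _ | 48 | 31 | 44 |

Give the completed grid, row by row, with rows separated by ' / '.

From row 5, 210 − (52 + 48 + 31 + 44) gives (5,2) = 35.
The remaining cell in column 2 is (4,2) = 210 − 164 = 46.
Column 5: 47 + 36 + 50 + 44 + ? = 210, so (1,5) = 33.
From anti-diagonal, 210 − (33 + 39 + 46 + 52) gives (3,3) = 40.
Using row 3: 49 + 32 + 40 + 36 + ? → (3,4) = 210 − 157 = 53.
From column 4, 210 − (45 + 39 + 53 + 31) gives (4,4) = 42.
The remaining cell in main diagonal is (1,1) = 210 − 169 = 41.
Row 1: 41 + 54 + 45 + 33 + ? = 210, so (1,3) = 37.
The remaining cell in row 4 is (4,3) = 210 − 176 = 34.
Using column 1: 41 + 49 + 38 + 52 + ? → (2,1) = 210 − 180 = 30.
From column 3, 210 − (37 + 40 + 34 + 48) gives (2,3) = 51.

41 54 37 45 33 / 30 43 51 39 47 / 49 32 40 53 36 / 38 46 34 42 50 / 52 35 48 31 44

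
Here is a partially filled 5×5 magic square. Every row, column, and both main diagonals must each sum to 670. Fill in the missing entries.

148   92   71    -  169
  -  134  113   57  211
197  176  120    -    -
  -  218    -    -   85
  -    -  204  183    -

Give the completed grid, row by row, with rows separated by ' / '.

148 92 71 190 169 / 155 134 113 57 211 / 197 176 120 99 78 / 64 218 162 141 85 / 106 50 204 183 127

Row 1 must total 670; the given cells sum to 480, so (1,4) = 190.
Row 2: 134 + 113 + 57 + 211 + ? = 670, so (2,1) = 155.
Using column 2: 92 + 134 + 176 + 218 + ? → (5,2) = 670 − 620 = 50.
The remaining cell in column 3 is (4,3) = 670 − 508 = 162.
Using anti-diagonal: 169 + 57 + 120 + 218 + ? → (5,1) = 670 − 564 = 106.
Using row 5: 106 + 50 + 204 + 183 + ? → (5,5) = 670 − 543 = 127.
Using column 1: 148 + 155 + 197 + 106 + ? → (4,1) = 670 − 606 = 64.
Column 5 must total 670; the given cells sum to 592, so (3,5) = 78.
Using main diagonal: 148 + 134 + 120 + 127 + ? → (4,4) = 670 − 529 = 141.
From row 3, 670 − (197 + 176 + 120 + 78) gives (3,4) = 99.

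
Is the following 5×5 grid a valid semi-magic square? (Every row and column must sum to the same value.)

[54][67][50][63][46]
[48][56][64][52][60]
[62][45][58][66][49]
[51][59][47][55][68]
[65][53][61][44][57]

Yes

Row 1: 54 + 67 + 50 + 63 + 46 = 280.
Row 2: 48 + 56 + 64 + 52 + 60 = 280.
Row 3: 62 + 45 + 58 + 66 + 49 = 280.
Row 4: 51 + 59 + 47 + 55 + 68 = 280.
Row 5: 65 + 53 + 61 + 44 + 57 = 280.
Column 1: 54 + 48 + 62 + 51 + 65 = 280.
Column 2: 67 + 56 + 45 + 59 + 53 = 280.
Column 3: 50 + 64 + 58 + 47 + 61 = 280.
Column 4: 63 + 52 + 66 + 55 + 44 = 280.
Column 5: 46 + 60 + 49 + 68 + 57 = 280.
All lines sum to 280.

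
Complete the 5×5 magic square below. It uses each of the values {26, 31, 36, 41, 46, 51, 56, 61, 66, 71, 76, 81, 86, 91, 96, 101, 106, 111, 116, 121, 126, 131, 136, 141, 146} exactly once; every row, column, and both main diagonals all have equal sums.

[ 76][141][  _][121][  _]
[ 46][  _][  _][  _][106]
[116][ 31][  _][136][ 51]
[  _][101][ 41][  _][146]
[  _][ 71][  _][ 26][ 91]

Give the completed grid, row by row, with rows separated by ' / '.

The 25 entries sum to 2150, so each line sums to 2150/5 = 430.
From row 3, 430 − (116 + 31 + 136 + 51) gives (3,3) = 96.
Using column 2: 141 + 31 + 101 + 71 + ? → (2,2) = 430 − 344 = 86.
Column 5 needs 430; the known cells sum to 394, so (1,5) = 36.
Main diagonal must total 430; the given cells sum to 349, so (4,4) = 81.
Row 1 needs 430; the known cells sum to 374, so (1,3) = 56.
Row 4 must total 430; the given cells sum to 369, so (4,1) = 61.
Column 1: 76 + 46 + 116 + 61 + ? = 430, so (5,1) = 131.
The remaining cell in column 4 is (2,4) = 430 − 364 = 66.
The remaining cell in row 2 is (2,3) = 430 − 304 = 126.
The remaining cell in row 5 is (5,3) = 430 − 319 = 111.

76 141 56 121 36 / 46 86 126 66 106 / 116 31 96 136 51 / 61 101 41 81 146 / 131 71 111 26 91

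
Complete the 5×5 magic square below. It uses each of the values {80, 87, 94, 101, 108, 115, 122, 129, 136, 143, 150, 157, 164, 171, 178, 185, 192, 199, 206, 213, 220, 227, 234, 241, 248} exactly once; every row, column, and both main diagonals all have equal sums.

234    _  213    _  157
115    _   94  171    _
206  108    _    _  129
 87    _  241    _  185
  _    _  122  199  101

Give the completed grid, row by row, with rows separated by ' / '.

The 25 entries sum to 4100, so each line sums to 4100/5 = 820.
Column 1 must total 820; the given cells sum to 642, so (5,1) = 178.
Column 3 needs 820; the known cells sum to 670, so (3,3) = 150.
From column 5, 820 − (157 + 129 + 185 + 101) gives (2,5) = 248.
Using anti-diagonal: 157 + 171 + 150 + 178 + ? → (4,2) = 820 − 656 = 164.
Row 2: 115 + 94 + 171 + 248 + ? = 820, so (2,2) = 192.
Row 3: 206 + 108 + 150 + 129 + ? = 820, so (3,4) = 227.
From row 4, 820 − (87 + 164 + 241 + 185) gives (4,4) = 143.
Row 5 must total 820; the given cells sum to 600, so (5,2) = 220.
Using column 2: 192 + 108 + 164 + 220 + ? → (1,2) = 820 − 684 = 136.
The remaining cell in column 4 is (1,4) = 820 − 740 = 80.

234 136 213 80 157 / 115 192 94 171 248 / 206 108 150 227 129 / 87 164 241 143 185 / 178 220 122 199 101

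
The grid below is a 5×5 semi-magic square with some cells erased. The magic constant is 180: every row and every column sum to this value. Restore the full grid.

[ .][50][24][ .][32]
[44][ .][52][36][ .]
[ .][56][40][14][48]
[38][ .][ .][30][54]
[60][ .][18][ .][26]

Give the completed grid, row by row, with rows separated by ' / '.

Row 3 needs 180; the known cells sum to 158, so (3,1) = 22.
Column 1 must total 180; the given cells sum to 164, so (1,1) = 16.
Column 3 must total 180; the given cells sum to 134, so (4,3) = 46.
Column 5 needs 180; the known cells sum to 160, so (2,5) = 20.
Row 1 must total 180; the given cells sum to 122, so (1,4) = 58.
The remaining cell in row 2 is (2,2) = 180 − 152 = 28.
The remaining cell in row 4 is (4,2) = 180 − 168 = 12.
Using column 2: 50 + 28 + 56 + 12 + ? → (5,2) = 180 − 146 = 34.
Column 4 must total 180; the given cells sum to 138, so (5,4) = 42.

16 50 24 58 32 / 44 28 52 36 20 / 22 56 40 14 48 / 38 12 46 30 54 / 60 34 18 42 26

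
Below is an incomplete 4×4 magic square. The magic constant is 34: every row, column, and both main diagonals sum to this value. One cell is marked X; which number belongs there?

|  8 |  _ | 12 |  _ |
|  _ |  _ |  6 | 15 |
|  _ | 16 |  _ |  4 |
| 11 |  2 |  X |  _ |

Using anti-diagonal: 6 + 16 + 11 + ? → (1,4) = 34 − 33 = 1.
From row 1, 34 − (8 + 12 + 1) gives (1,2) = 13.
Column 2 needs 34; the known cells sum to 31, so (2,2) = 3.
Using column 4: 1 + 15 + 4 + ? → (4,4) = 34 − 20 = 14.
From main diagonal, 34 − (8 + 3 + 14) gives (3,3) = 9.
Using row 2: 3 + 6 + 15 + ? → (2,1) = 34 − 24 = 10.
Row 3: 16 + 9 + 4 + ? = 34, so (3,1) = 5.
Using row 4: 11 + 2 + 14 + ? → (4,3) = 34 − 27 = 7.

7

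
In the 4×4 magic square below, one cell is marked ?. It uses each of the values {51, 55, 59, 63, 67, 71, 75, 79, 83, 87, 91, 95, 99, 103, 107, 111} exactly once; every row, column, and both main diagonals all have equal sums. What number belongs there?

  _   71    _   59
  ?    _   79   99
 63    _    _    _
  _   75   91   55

51

The 16 entries sum to 1296, so each line sums to 1296/4 = 324.
From row 4, 324 − (75 + 91 + 55) gives (4,1) = 103.
From column 4, 324 − (59 + 99 + 55) gives (3,4) = 111.
Using anti-diagonal: 59 + 79 + 103 + ? → (3,2) = 324 − 241 = 83.
Row 3 needs 324; the known cells sum to 257, so (3,3) = 67.
Column 2 must total 324; the given cells sum to 229, so (2,2) = 95.
From column 3, 324 − (79 + 67 + 91) gives (1,3) = 87.
Main diagonal must total 324; the given cells sum to 217, so (1,1) = 107.
Row 2: 95 + 79 + 99 + ? = 324, so (2,1) = 51.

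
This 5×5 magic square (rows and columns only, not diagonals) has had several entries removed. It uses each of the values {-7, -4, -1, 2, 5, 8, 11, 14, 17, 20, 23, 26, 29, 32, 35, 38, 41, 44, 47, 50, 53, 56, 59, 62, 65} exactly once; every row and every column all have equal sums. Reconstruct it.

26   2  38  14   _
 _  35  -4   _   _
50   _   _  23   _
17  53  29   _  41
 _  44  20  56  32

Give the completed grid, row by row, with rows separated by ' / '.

The 25 entries sum to 725, so each line sums to 725/5 = 145.
Row 1: 26 + 2 + 38 + 14 + ? = 145, so (1,5) = 65.
Row 4: 17 + 53 + 29 + 41 + ? = 145, so (4,4) = 5.
The remaining cell in row 5 is (5,1) = 145 − 152 = -7.
The remaining cell in column 1 is (2,1) = 145 − 86 = 59.
Column 2 needs 145; the known cells sum to 134, so (3,2) = 11.
From column 3, 145 − (38 + (-4) + 29 + 20) gives (3,3) = 62.
Column 4: 14 + 23 + 5 + 56 + ? = 145, so (2,4) = 47.
Row 2: 59 + 35 + (-4) + 47 + ? = 145, so (2,5) = 8.
Using row 3: 50 + 11 + 62 + 23 + ? → (3,5) = 145 − 146 = -1.

26 2 38 14 65 / 59 35 -4 47 8 / 50 11 62 23 -1 / 17 53 29 5 41 / -7 44 20 56 32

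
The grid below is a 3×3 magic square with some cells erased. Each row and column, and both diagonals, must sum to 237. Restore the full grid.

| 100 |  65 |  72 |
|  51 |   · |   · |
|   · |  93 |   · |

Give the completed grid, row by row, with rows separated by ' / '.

From column 1, 237 − (100 + 51) gives (3,1) = 86.
Using column 2: 65 + 93 + ? → (2,2) = 237 − 158 = 79.
Main diagonal must total 237; the given cells sum to 179, so (3,3) = 58.
Using row 2: 51 + 79 + ? → (2,3) = 237 − 130 = 107.

100 65 72 / 51 79 107 / 86 93 58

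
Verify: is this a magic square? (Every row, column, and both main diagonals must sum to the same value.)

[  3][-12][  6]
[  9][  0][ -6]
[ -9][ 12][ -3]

No — main diagonal sums to 0 but column 1 sums to 3.

Row 1: 3 + (-12) + 6 = -3.
Row 2: 9 + 0 + (-6) = 3.
Row 3: -9 + 12 + (-3) = 0.
Column 1: 3 + 9 + (-9) = 3.
Column 2: -12 + 0 + 12 = 0.
Column 3: 6 + (-6) + (-3) = -3.
Main diagonal: 3 + 0 + (-3) = 0.
Anti-diagonal: 6 + 0 + (-9) = -3.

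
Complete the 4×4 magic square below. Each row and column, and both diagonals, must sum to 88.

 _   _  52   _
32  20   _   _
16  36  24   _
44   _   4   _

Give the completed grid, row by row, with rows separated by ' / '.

Row 3 needs 88; the known cells sum to 76, so (3,4) = 12.
Column 1 needs 88; the known cells sum to 92, so (1,1) = -4.
Column 3 must total 88; the given cells sum to 80, so (2,3) = 8.
Using main diagonal: -4 + 20 + 24 + ? → (4,4) = 88 − 40 = 48.
The remaining cell in anti-diagonal is (1,4) = 88 − 88 = 0.
Row 1 needs 88; the known cells sum to 48, so (1,2) = 40.
Row 2 needs 88; the known cells sum to 60, so (2,4) = 28.
Row 4 needs 88; the known cells sum to 96, so (4,2) = -8.

-4 40 52 0 / 32 20 8 28 / 16 36 24 12 / 44 -8 4 48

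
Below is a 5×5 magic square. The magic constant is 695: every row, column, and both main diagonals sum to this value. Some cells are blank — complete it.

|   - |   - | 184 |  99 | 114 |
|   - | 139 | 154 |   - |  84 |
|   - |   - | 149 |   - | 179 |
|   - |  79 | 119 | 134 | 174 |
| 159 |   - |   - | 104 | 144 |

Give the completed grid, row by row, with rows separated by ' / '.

129 169 184 99 114 / 124 139 154 194 84 / 94 109 149 164 179 / 189 79 119 134 174 / 159 199 89 104 144

Row 4 needs 695; the known cells sum to 506, so (4,1) = 189.
Column 3: 184 + 154 + 149 + 119 + ? = 695, so (5,3) = 89.
Using main diagonal: 139 + 149 + 134 + 144 + ? → (1,1) = 695 − 566 = 129.
The remaining cell in anti-diagonal is (2,4) = 695 − 501 = 194.
Row 1 must total 695; the given cells sum to 526, so (1,2) = 169.
Row 2: 139 + 154 + 194 + 84 + ? = 695, so (2,1) = 124.
Row 5 needs 695; the known cells sum to 496, so (5,2) = 199.
The remaining cell in column 1 is (3,1) = 695 − 601 = 94.
Column 2 needs 695; the known cells sum to 586, so (3,2) = 109.
The remaining cell in column 4 is (3,4) = 695 − 531 = 164.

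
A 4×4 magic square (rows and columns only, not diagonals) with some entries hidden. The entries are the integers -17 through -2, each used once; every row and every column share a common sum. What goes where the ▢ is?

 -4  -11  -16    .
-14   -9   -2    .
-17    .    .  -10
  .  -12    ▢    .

-15

The entries are -17 through -2, which sum to -152, so each line sums to -152/4 = -38.
Row 1 must total -38; the given cells sum to -31, so (1,4) = -7.
The remaining cell in row 2 is (2,4) = -38 − (-25) = -13.
Column 1: -4 + (-14) + (-17) + ? = -38, so (4,1) = -3.
Column 2: -11 + (-9) + (-12) + ? = -38, so (3,2) = -6.
Using column 4: -7 + (-13) + (-10) + ? → (4,4) = -38 − (-30) = -8.
Row 3: -17 + (-6) + (-10) + ? = -38, so (3,3) = -5.
Row 4: -3 + (-12) + (-8) + ? = -38, so (4,3) = -15.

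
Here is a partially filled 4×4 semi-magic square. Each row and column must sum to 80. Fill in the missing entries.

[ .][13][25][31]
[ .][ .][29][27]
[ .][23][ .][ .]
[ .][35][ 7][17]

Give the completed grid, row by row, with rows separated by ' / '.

Row 1: 13 + 25 + 31 + ? = 80, so (1,1) = 11.
Row 4 needs 80; the known cells sum to 59, so (4,1) = 21.
The remaining cell in column 2 is (2,2) = 80 − 71 = 9.
Column 3: 25 + 29 + 7 + ? = 80, so (3,3) = 19.
The remaining cell in column 4 is (3,4) = 80 − 75 = 5.
Using row 2: 9 + 29 + 27 + ? → (2,1) = 80 − 65 = 15.
From row 3, 80 − (23 + 19 + 5) gives (3,1) = 33.

11 13 25 31 / 15 9 29 27 / 33 23 19 5 / 21 35 7 17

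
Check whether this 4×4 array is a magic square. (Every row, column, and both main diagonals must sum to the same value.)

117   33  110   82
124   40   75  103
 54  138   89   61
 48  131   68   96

No — column 3 sums to 342 but anti-diagonal sums to 343.

Row 1: 117 + 33 + 110 + 82 = 342.
Row 2: 124 + 40 + 75 + 103 = 342.
Row 3: 54 + 138 + 89 + 61 = 342.
Row 4: 48 + 131 + 68 + 96 = 343.
Column 1: 117 + 124 + 54 + 48 = 343.
Column 2: 33 + 40 + 138 + 131 = 342.
Column 3: 110 + 75 + 89 + 68 = 342.
Column 4: 82 + 103 + 61 + 96 = 342.
Main diagonal: 117 + 40 + 89 + 96 = 342.
Anti-diagonal: 82 + 75 + 138 + 48 = 343.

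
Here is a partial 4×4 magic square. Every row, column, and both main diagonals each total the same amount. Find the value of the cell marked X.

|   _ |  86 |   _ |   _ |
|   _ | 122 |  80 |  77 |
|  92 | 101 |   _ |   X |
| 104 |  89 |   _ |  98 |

110

Column 2 is complete and sums to 398; that is the magic constant.
Row 2: 122 + 80 + 77 + ? = 398, so (2,1) = 119.
Row 4: 104 + 89 + 98 + ? = 398, so (4,3) = 107.
Column 1 needs 398; the known cells sum to 315, so (1,1) = 83.
Using main diagonal: 83 + 122 + 98 + ? → (3,3) = 398 − 303 = 95.
Anti-diagonal must total 398; the given cells sum to 285, so (1,4) = 113.
Using row 1: 83 + 86 + 113 + ? → (1,3) = 398 − 282 = 116.
From row 3, 398 − (92 + 101 + 95) gives (3,4) = 110.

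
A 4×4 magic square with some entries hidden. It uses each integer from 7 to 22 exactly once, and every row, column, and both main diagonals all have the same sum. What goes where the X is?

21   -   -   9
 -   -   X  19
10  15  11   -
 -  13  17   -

14

The entries are 7 through 22, which sum to 232, so each line sums to 232/4 = 58.
The remaining cell in row 3 is (3,4) = 58 − 36 = 22.
Column 4: 9 + 19 + 22 + ? = 58, so (4,4) = 8.
Main diagonal must total 58; the given cells sum to 40, so (2,2) = 18.
From row 4, 58 − (13 + 17 + 8) gives (4,1) = 20.
Column 1 needs 58; the known cells sum to 51, so (2,1) = 7.
From column 2, 58 − (18 + 15 + 13) gives (1,2) = 12.
The remaining cell in anti-diagonal is (2,3) = 58 − 44 = 14.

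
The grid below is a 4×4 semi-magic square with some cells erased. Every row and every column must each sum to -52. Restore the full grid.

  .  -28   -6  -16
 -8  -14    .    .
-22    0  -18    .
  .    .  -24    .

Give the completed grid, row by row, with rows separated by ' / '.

-2 -28 -6 -16 / -8 -14 -4 -26 / -22 0 -18 -12 / -20 -10 -24 2

Row 1 needs -52; the known cells sum to -50, so (1,1) = -2.
Row 3: -22 + 0 + (-18) + ? = -52, so (3,4) = -12.
Using column 1: -2 + (-8) + (-22) + ? → (4,1) = -52 − (-32) = -20.
From column 2, -52 − (-28 + (-14) + 0) gives (4,2) = -10.
Using column 3: -6 + (-18) + (-24) + ? → (2,3) = -52 − (-48) = -4.
Row 2: -8 + (-14) + (-4) + ? = -52, so (2,4) = -26.
From row 4, -52 − (-20 + (-10) + (-24)) gives (4,4) = 2.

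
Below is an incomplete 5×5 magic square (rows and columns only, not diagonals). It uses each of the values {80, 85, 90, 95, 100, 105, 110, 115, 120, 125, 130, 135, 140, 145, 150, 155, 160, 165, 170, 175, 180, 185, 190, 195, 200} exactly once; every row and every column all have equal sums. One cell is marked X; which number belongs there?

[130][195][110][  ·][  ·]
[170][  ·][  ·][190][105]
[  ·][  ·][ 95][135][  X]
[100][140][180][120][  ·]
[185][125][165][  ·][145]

The 25 entries sum to 3500, so each line sums to 3500/5 = 700.
Using row 4: 100 + 140 + 180 + 120 + ? → (4,5) = 700 − 540 = 160.
Row 5 must total 700; the given cells sum to 620, so (5,4) = 80.
Column 1: 130 + 170 + 100 + 185 + ? = 700, so (3,1) = 115.
The remaining cell in column 3 is (2,3) = 700 − 550 = 150.
Column 4: 190 + 135 + 120 + 80 + ? = 700, so (1,4) = 175.
From row 1, 700 − (130 + 195 + 110 + 175) gives (1,5) = 90.
Row 2 needs 700; the known cells sum to 615, so (2,2) = 85.
Column 2 needs 700; the known cells sum to 545, so (3,2) = 155.
Column 5: 90 + 105 + 160 + 145 + ? = 700, so (3,5) = 200.

200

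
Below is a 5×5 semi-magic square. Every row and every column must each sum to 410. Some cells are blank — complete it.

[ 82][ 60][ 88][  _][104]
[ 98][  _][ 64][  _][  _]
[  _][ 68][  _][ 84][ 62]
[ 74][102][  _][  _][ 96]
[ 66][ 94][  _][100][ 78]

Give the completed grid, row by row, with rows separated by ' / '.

82 60 88 76 104 / 98 86 64 92 70 / 90 68 106 84 62 / 74 102 80 58 96 / 66 94 72 100 78

Row 1: 82 + 60 + 88 + 104 + ? = 410, so (1,4) = 76.
Using row 5: 66 + 94 + 100 + 78 + ? → (5,3) = 410 − 338 = 72.
Column 1: 82 + 98 + 74 + 66 + ? = 410, so (3,1) = 90.
Column 2: 60 + 68 + 102 + 94 + ? = 410, so (2,2) = 86.
From column 5, 410 − (104 + 62 + 96 + 78) gives (2,5) = 70.
Row 2 needs 410; the known cells sum to 318, so (2,4) = 92.
The remaining cell in row 3 is (3,3) = 410 − 304 = 106.
Using column 3: 88 + 64 + 106 + 72 + ? → (4,3) = 410 − 330 = 80.
Using column 4: 76 + 92 + 84 + 100 + ? → (4,4) = 410 − 352 = 58.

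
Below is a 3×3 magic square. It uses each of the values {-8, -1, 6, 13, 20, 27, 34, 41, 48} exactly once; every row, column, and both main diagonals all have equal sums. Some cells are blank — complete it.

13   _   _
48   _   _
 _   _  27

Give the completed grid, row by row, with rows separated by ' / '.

13 6 41 / 48 20 -8 / -1 34 27

The 9 entries sum to 180, so each line sums to 180/3 = 60.
The remaining cell in column 1 is (3,1) = 60 − 61 = -1.
Main diagonal needs 60; the known cells sum to 40, so (2,2) = 20.
Using anti-diagonal: 20 + (-1) + ? → (1,3) = 60 − 19 = 41.
Row 1: 13 + 41 + ? = 60, so (1,2) = 6.
Row 2 needs 60; the known cells sum to 68, so (2,3) = -8.
Row 3 needs 60; the known cells sum to 26, so (3,2) = 34.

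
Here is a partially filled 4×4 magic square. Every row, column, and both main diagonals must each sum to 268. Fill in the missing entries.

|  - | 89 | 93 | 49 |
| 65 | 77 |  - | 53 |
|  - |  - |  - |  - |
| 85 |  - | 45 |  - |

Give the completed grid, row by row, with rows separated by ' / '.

37 89 93 49 / 65 77 73 53 / 81 61 57 69 / 85 41 45 97

Row 1 needs 268; the known cells sum to 231, so (1,1) = 37.
Row 2: 65 + 77 + 53 + ? = 268, so (2,3) = 73.
The remaining cell in column 1 is (3,1) = 268 − 187 = 81.
Column 3 must total 268; the given cells sum to 211, so (3,3) = 57.
Main diagonal: 37 + 77 + 57 + ? = 268, so (4,4) = 97.
Using anti-diagonal: 49 + 73 + 85 + ? → (3,2) = 268 − 207 = 61.
Row 3 needs 268; the known cells sum to 199, so (3,4) = 69.
Using row 4: 85 + 45 + 97 + ? → (4,2) = 268 − 227 = 41.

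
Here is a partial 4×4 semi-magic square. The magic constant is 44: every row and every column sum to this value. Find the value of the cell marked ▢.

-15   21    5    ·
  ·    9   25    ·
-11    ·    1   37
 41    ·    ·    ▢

Row 1 needs 44; the known cells sum to 11, so (1,4) = 33.
Row 3 must total 44; the given cells sum to 27, so (3,2) = 17.
Using column 1: -15 + (-11) + 41 + ? → (2,1) = 44 − 15 = 29.
Column 2 needs 44; the known cells sum to 47, so (4,2) = -3.
Column 3: 5 + 25 + 1 + ? = 44, so (4,3) = 13.
From row 2, 44 − (29 + 9 + 25) gives (2,4) = -19.
From row 4, 44 − (41 + (-3) + 13) gives (4,4) = -7.

-7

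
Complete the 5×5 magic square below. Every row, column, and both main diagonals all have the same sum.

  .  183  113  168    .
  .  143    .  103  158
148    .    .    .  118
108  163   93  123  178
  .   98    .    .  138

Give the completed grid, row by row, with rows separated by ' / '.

128 183 113 168 73 / 88 143 173 103 158 / 148 78 133 188 118 / 108 163 93 123 178 / 193 98 153 83 138

Row 4 is already complete: 108 + 163 + 93 + 123 + 178 = 665, so that is the magic constant.
Column 2 must total 665; the given cells sum to 587, so (3,2) = 78.
From column 5, 665 − (158 + 118 + 178 + 138) gives (1,5) = 73.
From row 1, 665 − (183 + 113 + 168 + 73) gives (1,1) = 128.
The remaining cell in main diagonal is (3,3) = 665 − 532 = 133.
Anti-diagonal needs 665; the known cells sum to 472, so (5,1) = 193.
From row 3, 665 − (148 + 78 + 133 + 118) gives (3,4) = 188.
Column 1 must total 665; the given cells sum to 577, so (2,1) = 88.
Column 4: 168 + 103 + 188 + 123 + ? = 665, so (5,4) = 83.
The remaining cell in row 2 is (2,3) = 665 − 492 = 173.
From row 5, 665 − (193 + 98 + 83 + 138) gives (5,3) = 153.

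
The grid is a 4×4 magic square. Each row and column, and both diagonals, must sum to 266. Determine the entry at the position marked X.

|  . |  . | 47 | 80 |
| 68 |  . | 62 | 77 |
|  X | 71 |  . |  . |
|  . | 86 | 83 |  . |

56

Row 2 must total 266; the given cells sum to 207, so (2,2) = 59.
From column 2, 266 − (59 + 71 + 86) gives (1,2) = 50.
Column 3 needs 266; the known cells sum to 192, so (3,3) = 74.
The remaining cell in anti-diagonal is (4,1) = 266 − 213 = 53.
From row 1, 266 − (50 + 47 + 80) gives (1,1) = 89.
Row 4 must total 266; the given cells sum to 222, so (4,4) = 44.
The remaining cell in column 1 is (3,1) = 266 − 210 = 56.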